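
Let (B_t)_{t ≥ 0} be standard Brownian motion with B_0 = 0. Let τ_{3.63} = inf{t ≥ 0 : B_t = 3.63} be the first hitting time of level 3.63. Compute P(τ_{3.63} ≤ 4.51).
P(τ_{3.63} ≤ 4.51) = 2(1 − Φ(3.63/√4.51)) = 2(1 − Φ(1.7093)) ≈ 0.0874

By the reflection principle for standard BM, P(τ_b ≤ t) = 2 · P(B_t ≥ b). Since B_t ~ N(0, t), P(B_t ≥ 3.63) = 1 − Φ(3.63/√t) = 1 − Φ(3.63/√4.51) = 1 − Φ(1.7093) ≈ 0.04370. Doubling: P(τ_{3.63} ≤ 4.51) ≈ 2 · 0.04370 = 0.08740 ≈ 0.0874.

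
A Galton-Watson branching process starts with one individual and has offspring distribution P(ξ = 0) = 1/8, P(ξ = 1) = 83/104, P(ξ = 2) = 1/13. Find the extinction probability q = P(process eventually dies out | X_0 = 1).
q = 1

Mean offspring μ = 0·1/8 + 1·83/104 + 2·1/13 = 99/104 ≤ 1. For μ ≤ 1 with offspring not concentrated at 1, the Galton-Watson process goes extinct almost surely, so q = 1.
(Algebraic check: The pgf is f(s) = 1/8 + 83/104·s + 1/13·s². The extinction probability q is the smallest fixed point of f in [0, 1]. Setting s = f(s):
  1/13·s² + (83/104 − 1)·s + 1/8 = 0
  1/13·s² − (1/8 + 1/13)·s + 1/8 = 0
which factors as (s − 1)·(1/13·s − 1/8) = 0, giving roots s = 1 and s = (1/8)/(1/13) = 13/8. Since 13/8 ≥ 1, the smallest root in [0, 1] is s = 1.)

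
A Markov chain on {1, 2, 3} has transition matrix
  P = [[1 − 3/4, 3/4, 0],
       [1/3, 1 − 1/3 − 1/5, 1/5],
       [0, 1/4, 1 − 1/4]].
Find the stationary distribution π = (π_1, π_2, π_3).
π = (20/101, 45/101, 36/101)

This is a birth-death chain on three states, which satisfies detailed balance: π_1 · P_{12} = π_2 · P_{21} and π_2 · P_{23} = π_3 · P_{32}.
From π_1 · 3/4 = π_2 · 1/3: π_2/π_1 = (3/4)/(1/3) = 9/4.
From π_2 · 1/5 = π_3 · 1/4: π_3/π_2 = (1/5)/(1/4) = 4/5.
Take π_1 proportional to 1; then unnormalized π = (1, 9/4, 9/5). Normalize by dividing by the sum 101/20:
  π = (20/101, 45/101, 36/101).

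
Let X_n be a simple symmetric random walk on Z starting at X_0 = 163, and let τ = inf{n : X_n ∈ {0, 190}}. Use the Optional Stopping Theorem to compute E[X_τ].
E[X_τ] = 163

X_n is a martingale and τ is a bounded-mean stopping time (indeed τ is finite a.s. with bounded expectation since the walk is in a bounded region). By the OST, E[X_τ] = E[X_0] = 163. Equivalently: E[X_τ] = 190 · P(hit 190 first) + 0 · P(hit 0 first) = 190 · (163/190) = 163.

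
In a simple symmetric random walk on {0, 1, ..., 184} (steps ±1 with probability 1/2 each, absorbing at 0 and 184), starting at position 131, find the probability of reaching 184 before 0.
P(hit 184 before 0) = 131/184

Let u_k = P(hit 184 before 0 | start at k). Then u_0 = 0, u_184 = 1, and u_k = u_{k-1}/2 + u_{k+1}/2 for 1 ≤ k ≤ 183. This harmonic recurrence is solved by u_k = k/184, giving u_131 = 131/184.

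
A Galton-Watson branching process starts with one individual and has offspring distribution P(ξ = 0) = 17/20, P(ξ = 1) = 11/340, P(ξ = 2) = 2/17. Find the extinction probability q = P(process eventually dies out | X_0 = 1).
q = 1

Mean offspring μ = 0·17/20 + 1·11/340 + 2·2/17 = 91/340 ≤ 1. For μ ≤ 1 with offspring not concentrated at 1, the Galton-Watson process goes extinct almost surely, so q = 1.
(Algebraic check: The pgf is f(s) = 17/20 + 11/340·s + 2/17·s². The extinction probability q is the smallest fixed point of f in [0, 1]. Setting s = f(s):
  2/17·s² + (11/340 − 1)·s + 17/20 = 0
  2/17·s² − (17/20 + 2/17)·s + 17/20 = 0
which factors as (s − 1)·(2/17·s − 17/20) = 0, giving roots s = 1 and s = (17/20)/(2/17) = 289/40. Since 289/40 ≥ 1, the smallest root in [0, 1] is s = 1.)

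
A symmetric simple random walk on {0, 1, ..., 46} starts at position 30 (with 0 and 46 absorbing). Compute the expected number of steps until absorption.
E[τ | X_0 = 30] = 480

Let v_k = E[τ | X_0 = k]. Boundary: v_0 = v_46 = 0. Recurrence: v_k = 1 + (v_{k-1} + v_{k+1})/2 for 1 ≤ k ≤ 45. The particular solution to v_k − (v_{k-1} + v_{k+1})/2 = 1 is v_k = −k^2. Adding homogeneous solution A + B k and matching boundaries gives v_k = k (46 − k). Substituting k = 30: v_30 = 30 · 16 = 480.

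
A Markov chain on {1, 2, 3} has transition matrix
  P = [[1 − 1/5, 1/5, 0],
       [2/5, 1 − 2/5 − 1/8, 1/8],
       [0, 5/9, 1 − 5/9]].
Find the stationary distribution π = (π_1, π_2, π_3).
π = (80/129, 40/129, 3/43)

This is a birth-death chain on three states, which satisfies detailed balance: π_1 · P_{12} = π_2 · P_{21} and π_2 · P_{23} = π_3 · P_{32}.
From π_1 · 1/5 = π_2 · 2/5: π_2/π_1 = (1/5)/(2/5) = 1/2.
From π_2 · 1/8 = π_3 · 5/9: π_3/π_2 = (1/8)/(5/9) = 9/40.
Take π_1 proportional to 1; then unnormalized π = (1, 1/2, 9/80). Normalize by dividing by the sum 129/80:
  π = (80/129, 40/129, 3/43).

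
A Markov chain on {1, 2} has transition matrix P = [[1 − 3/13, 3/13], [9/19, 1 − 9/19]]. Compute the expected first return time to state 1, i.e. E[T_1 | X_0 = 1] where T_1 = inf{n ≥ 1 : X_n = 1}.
E[T_1 | X_0 = 1] = 1/π_1 = 58/39

For an irreducible recurrent Markov chain with stationary distribution π, E[T_i | X_0 = i] = 1/π_i (Kac's formula). Here π_1 = (9/19)/(3/13 + 9/19) = (9/19)/(174/247) = 39/58, so E[T_1 | X_0 = 1] = 1/π_1 = (3/13 + 9/19)/(9/19) = (174/247)/(9/19) = 58/39.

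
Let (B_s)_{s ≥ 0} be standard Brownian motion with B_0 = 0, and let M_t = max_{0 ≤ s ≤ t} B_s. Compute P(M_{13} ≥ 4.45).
P(M_{13} ≥ 4.45) = 2·P(B_{13} ≥ 4.45) = 2(1 − Φ(4.45/√13)) ≈ 0.2171

By the reflection principle for Brownian motion, P(M_t ≥ a) = 2 · P(B_t ≥ a) for a ≥ 0. Since B_t ~ N(0, t), P(B_t ≥ 4.45) = 1 − Φ(4.45/√t) = 1 − Φ(4.45/√13) = 1 − Φ(1.2342). So
  P(M_{13} ≥ 4.45) = 2(1 − Φ(1.2342)) ≈ 0.2171.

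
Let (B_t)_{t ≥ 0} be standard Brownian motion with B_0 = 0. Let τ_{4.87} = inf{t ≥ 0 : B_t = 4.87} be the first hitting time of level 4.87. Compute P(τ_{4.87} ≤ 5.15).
P(τ_{4.87} ≤ 5.15) = 2(1 − Φ(4.87/√5.15)) = 2(1 − Φ(2.1460)) ≈ 0.0319

By the reflection principle for standard BM, P(τ_b ≤ t) = 2 · P(B_t ≥ b). Since B_t ~ N(0, t), P(B_t ≥ 4.87) = 1 − Φ(4.87/√t) = 1 − Φ(4.87/√5.15) = 1 − Φ(2.1460) ≈ 0.01594. Doubling: P(τ_{4.87} ≤ 5.15) ≈ 2 · 0.01594 = 0.03188 ≈ 0.0319.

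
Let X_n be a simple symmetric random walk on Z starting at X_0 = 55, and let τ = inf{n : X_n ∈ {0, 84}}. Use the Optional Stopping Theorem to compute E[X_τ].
E[X_τ] = 55

X_n is a martingale and τ is a bounded-mean stopping time (indeed τ is finite a.s. with bounded expectation since the walk is in a bounded region). By the OST, E[X_τ] = E[X_0] = 55. Equivalently: E[X_τ] = 84 · P(hit 84 first) + 0 · P(hit 0 first) = 84 · (55/84) = 55.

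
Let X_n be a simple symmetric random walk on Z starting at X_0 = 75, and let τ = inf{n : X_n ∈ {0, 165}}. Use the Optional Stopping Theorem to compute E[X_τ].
E[X_τ] = 75

X_n is a martingale and τ is a bounded-mean stopping time (indeed τ is finite a.s. with bounded expectation since the walk is in a bounded region). By the OST, E[X_τ] = E[X_0] = 75. Equivalently: E[X_τ] = 165 · P(hit 165 first) + 0 · P(hit 0 first) = 165 · (75/165) = 75.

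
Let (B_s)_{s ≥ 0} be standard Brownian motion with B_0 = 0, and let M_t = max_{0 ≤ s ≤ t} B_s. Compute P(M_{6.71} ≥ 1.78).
P(M_{6.71} ≥ 1.78) = 2·P(B_{6.71} ≥ 1.78) = 2(1 − Φ(1.78/√6.71)) ≈ 0.4920

By the reflection principle for Brownian motion, P(M_t ≥ a) = 2 · P(B_t ≥ a) for a ≥ 0. Since B_t ~ N(0, t), P(B_t ≥ 1.78) = 1 − Φ(1.78/√t) = 1 − Φ(1.78/√6.71) = 1 − Φ(0.6872). So
  P(M_{6.71} ≥ 1.78) = 2(1 − Φ(0.6872)) ≈ 0.4920.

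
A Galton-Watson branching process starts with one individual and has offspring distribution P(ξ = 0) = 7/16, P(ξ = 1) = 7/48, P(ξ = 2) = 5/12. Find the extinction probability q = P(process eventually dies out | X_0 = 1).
q = 1

Mean offspring μ = 0·7/16 + 1·7/48 + 2·5/12 = 47/48 ≤ 1. For μ ≤ 1 with offspring not concentrated at 1, the Galton-Watson process goes extinct almost surely, so q = 1.
(Algebraic check: The pgf is f(s) = 7/16 + 7/48·s + 5/12·s². The extinction probability q is the smallest fixed point of f in [0, 1]. Setting s = f(s):
  5/12·s² + (7/48 − 1)·s + 7/16 = 0
  5/12·s² − (7/16 + 5/12)·s + 7/16 = 0
which factors as (s − 1)·(5/12·s − 7/16) = 0, giving roots s = 1 and s = (7/16)/(5/12) = 21/20. Since 21/20 ≥ 1, the smallest root in [0, 1] is s = 1.)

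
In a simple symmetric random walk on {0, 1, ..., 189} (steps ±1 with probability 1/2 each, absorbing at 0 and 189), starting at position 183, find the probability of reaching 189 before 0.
P(hit 189 before 0) = 183/189 = 61/63

Let u_k = P(hit 189 before 0 | start at k). Then u_0 = 0, u_189 = 1, and u_k = u_{k-1}/2 + u_{k+1}/2 for 1 ≤ k ≤ 188. This harmonic recurrence is solved by u_k = k/189, giving u_183 = 183/189 = 61/63.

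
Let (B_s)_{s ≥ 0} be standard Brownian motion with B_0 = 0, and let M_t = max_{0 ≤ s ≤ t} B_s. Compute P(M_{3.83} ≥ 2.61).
P(M_{3.83} ≥ 2.61) = 2·P(B_{3.83} ≥ 2.61) = 2(1 − Φ(2.61/√3.83)) ≈ 0.1823

By the reflection principle for Brownian motion, P(M_t ≥ a) = 2 · P(B_t ≥ a) for a ≥ 0. Since B_t ~ N(0, t), P(B_t ≥ 2.61) = 1 − Φ(2.61/√t) = 1 − Φ(2.61/√3.83) = 1 − Φ(1.3336). So
  P(M_{3.83} ≥ 2.61) = 2(1 − Φ(1.3336)) ≈ 0.1823.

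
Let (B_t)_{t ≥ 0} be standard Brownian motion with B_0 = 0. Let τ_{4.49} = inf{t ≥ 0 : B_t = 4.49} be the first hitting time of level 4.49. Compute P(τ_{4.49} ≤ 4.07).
P(τ_{4.49} ≤ 4.07) = 2(1 − Φ(4.49/√4.07)) = 2(1 − Φ(2.2256)) ≈ 0.0260

By the reflection principle for standard BM, P(τ_b ≤ t) = 2 · P(B_t ≥ b). Since B_t ~ N(0, t), P(B_t ≥ 4.49) = 1 − Φ(4.49/√t) = 1 − Φ(4.49/√4.07) = 1 − Φ(2.2256) ≈ 0.01302. Doubling: P(τ_{4.49} ≤ 4.07) ≈ 2 · 0.01302 = 0.02604 ≈ 0.0260.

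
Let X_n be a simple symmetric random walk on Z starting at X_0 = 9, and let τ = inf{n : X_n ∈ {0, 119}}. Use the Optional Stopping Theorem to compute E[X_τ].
E[X_τ] = 9

X_n is a martingale and τ is a bounded-mean stopping time (indeed τ is finite a.s. with bounded expectation since the walk is in a bounded region). By the OST, E[X_τ] = E[X_0] = 9. Equivalently: E[X_τ] = 119 · P(hit 119 first) + 0 · P(hit 0 first) = 119 · (9/119) = 9.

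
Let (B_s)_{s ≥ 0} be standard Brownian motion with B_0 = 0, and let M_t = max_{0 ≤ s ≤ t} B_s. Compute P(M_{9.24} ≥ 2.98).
P(M_{9.24} ≥ 2.98) = 2·P(B_{9.24} ≥ 2.98) = 2(1 − Φ(2.98/√9.24)) ≈ 0.3269

By the reflection principle for Brownian motion, P(M_t ≥ a) = 2 · P(B_t ≥ a) for a ≥ 0. Since B_t ~ N(0, t), P(B_t ≥ 2.98) = 1 − Φ(2.98/√t) = 1 − Φ(2.98/√9.24) = 1 − Φ(0.9803). So
  P(M_{9.24} ≥ 2.98) = 2(1 − Φ(0.9803)) ≈ 0.3269.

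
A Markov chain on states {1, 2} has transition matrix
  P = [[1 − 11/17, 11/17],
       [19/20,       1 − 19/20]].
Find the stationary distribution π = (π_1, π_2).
π_1 = 323/543, π_2 = 220/543

Solve πP = π with π_1 + π_2 = 1. From πP = π: π_1 · (1 − 11/17) + π_2 · 19/20 = π_1 ⇒ π_2 · 19/20 = π_1 · 11/17 ⇒ π_2/π_1 = (11/17)/(19/20) = 220/323. Together with π_1 + π_2 = 1:
  π_1 = (19/20)/(11/17 + 19/20) = (19/20)/(543/340) = 323/543,
  π_2 = (11/17)/(11/17 + 19/20) = (11/17)/(543/340) = 220/543.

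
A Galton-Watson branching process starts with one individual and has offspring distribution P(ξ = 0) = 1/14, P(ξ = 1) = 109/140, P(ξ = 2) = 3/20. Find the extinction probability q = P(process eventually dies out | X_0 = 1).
q = 10/21

The pgf is f(s) = 1/14 + 109/140·s + 3/20·s². The extinction probability q is the smallest fixed point of f in [0, 1]. Setting s = f(s):
  3/20·s² + (109/140 − 1)·s + 1/14 = 0
  3/20·s² − (1/14 + 3/20)·s + 1/14 = 0
which factors as (s − 1)·(3/20·s − 1/14) = 0, giving roots s = 1 and s = (1/14)/(3/20) = 10/21.
Mean offspring μ = 109/140 + 2·3/20 = 151/140 > 1 (supercritical), so q < 1. The extinction probability is the smaller root: q = (1/14)/(3/20) = 10/21.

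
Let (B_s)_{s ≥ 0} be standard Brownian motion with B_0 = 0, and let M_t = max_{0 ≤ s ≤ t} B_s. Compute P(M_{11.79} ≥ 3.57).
P(M_{11.79} ≥ 3.57) = 2·P(B_{11.79} ≥ 3.57) = 2(1 − Φ(3.57/√11.79)) ≈ 0.2985

By the reflection principle for Brownian motion, P(M_t ≥ a) = 2 · P(B_t ≥ a) for a ≥ 0. Since B_t ~ N(0, t), P(B_t ≥ 3.57) = 1 − Φ(3.57/√t) = 1 − Φ(3.57/√11.79) = 1 − Φ(1.0397). So
  P(M_{11.79} ≥ 3.57) = 2(1 − Φ(1.0397)) ≈ 0.2985.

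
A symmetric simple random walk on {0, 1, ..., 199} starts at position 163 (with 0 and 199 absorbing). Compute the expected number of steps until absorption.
E[τ | X_0 = 163] = 5868

Let v_k = E[τ | X_0 = k]. Boundary: v_0 = v_199 = 0. Recurrence: v_k = 1 + (v_{k-1} + v_{k+1})/2 for 1 ≤ k ≤ 198. The particular solution to v_k − (v_{k-1} + v_{k+1})/2 = 1 is v_k = −k^2. Adding homogeneous solution A + B k and matching boundaries gives v_k = k (199 − k). Substituting k = 163: v_163 = 163 · 36 = 5868.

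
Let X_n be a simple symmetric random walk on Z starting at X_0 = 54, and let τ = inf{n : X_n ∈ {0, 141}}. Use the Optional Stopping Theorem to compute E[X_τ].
E[X_τ] = 54

X_n is a martingale and τ is a bounded-mean stopping time (indeed τ is finite a.s. with bounded expectation since the walk is in a bounded region). By the OST, E[X_τ] = E[X_0] = 54. Equivalently: E[X_τ] = 141 · P(hit 141 first) + 0 · P(hit 0 first) = 141 · (54/141) = 54.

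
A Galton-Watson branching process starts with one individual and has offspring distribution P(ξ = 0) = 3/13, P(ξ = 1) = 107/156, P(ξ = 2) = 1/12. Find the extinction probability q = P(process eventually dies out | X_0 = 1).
q = 1

Mean offspring μ = 0·3/13 + 1·107/156 + 2·1/12 = 133/156 ≤ 1. For μ ≤ 1 with offspring not concentrated at 1, the Galton-Watson process goes extinct almost surely, so q = 1.
(Algebraic check: The pgf is f(s) = 3/13 + 107/156·s + 1/12·s². The extinction probability q is the smallest fixed point of f in [0, 1]. Setting s = f(s):
  1/12·s² + (107/156 − 1)·s + 3/13 = 0
  1/12·s² − (3/13 + 1/12)·s + 3/13 = 0
which factors as (s − 1)·(1/12·s − 3/13) = 0, giving roots s = 1 and s = (3/13)/(1/12) = 36/13. Since 36/13 ≥ 1, the smallest root in [0, 1] is s = 1.)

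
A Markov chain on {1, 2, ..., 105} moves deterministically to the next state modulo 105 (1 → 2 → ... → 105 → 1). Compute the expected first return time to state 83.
E[T_83 | X_0 = 83] = 105

The chain cycles deterministically, so starting at state 83 it returns in exactly 105 steps. Equivalently, the stationary distribution is uniform π_j = 1/105 for every state j, so by Kac's formula E[T_83] = 1/π_83 = 105.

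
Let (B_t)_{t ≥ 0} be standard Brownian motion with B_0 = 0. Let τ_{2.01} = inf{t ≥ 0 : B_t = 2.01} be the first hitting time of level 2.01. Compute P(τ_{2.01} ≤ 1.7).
P(τ_{2.01} ≤ 1.7) = 2(1 − Φ(2.01/√1.7)) = 2(1 − Φ(1.5416)) ≈ 0.1232

By the reflection principle for standard BM, P(τ_b ≤ t) = 2 · P(B_t ≥ b). Since B_t ~ N(0, t), P(B_t ≥ 2.01) = 1 − Φ(2.01/√t) = 1 − Φ(2.01/√1.7) = 1 − Φ(1.5416) ≈ 0.06159. Doubling: P(τ_{2.01} ≤ 1.7) ≈ 2 · 0.06159 = 0.12318 ≈ 0.1232.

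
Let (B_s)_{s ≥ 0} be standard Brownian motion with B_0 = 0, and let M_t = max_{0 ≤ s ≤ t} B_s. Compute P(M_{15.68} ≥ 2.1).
P(M_{15.68} ≥ 2.1) = 2·P(B_{15.68} ≥ 2.1) = 2(1 − Φ(2.1/√15.68)) ≈ 0.5959

By the reflection principle for Brownian motion, P(M_t ≥ a) = 2 · P(B_t ≥ a) for a ≥ 0. Since B_t ~ N(0, t), P(B_t ≥ 2.1) = 1 − Φ(2.1/√t) = 1 − Φ(2.1/√15.68) = 1 − Φ(0.5303). So
  P(M_{15.68} ≥ 2.1) = 2(1 − Φ(0.5303)) ≈ 0.5959.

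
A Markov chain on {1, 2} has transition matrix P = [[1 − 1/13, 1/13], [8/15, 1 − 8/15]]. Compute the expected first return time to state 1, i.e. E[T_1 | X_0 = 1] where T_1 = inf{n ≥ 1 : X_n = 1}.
E[T_1 | X_0 = 1] = 1/π_1 = 119/104

For an irreducible recurrent Markov chain with stationary distribution π, E[T_i | X_0 = i] = 1/π_i (Kac's formula). Here π_1 = (8/15)/(1/13 + 8/15) = (8/15)/(119/195) = 104/119, so E[T_1 | X_0 = 1] = 1/π_1 = (1/13 + 8/15)/(8/15) = (119/195)/(8/15) = 119/104.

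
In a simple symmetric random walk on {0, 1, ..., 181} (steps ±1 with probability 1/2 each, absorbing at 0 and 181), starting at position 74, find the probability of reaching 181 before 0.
P(hit 181 before 0) = 74/181

Let u_k = P(hit 181 before 0 | start at k). Then u_0 = 0, u_181 = 1, and u_k = u_{k-1}/2 + u_{k+1}/2 for 1 ≤ k ≤ 180. This harmonic recurrence is solved by u_k = k/181, giving u_74 = 74/181.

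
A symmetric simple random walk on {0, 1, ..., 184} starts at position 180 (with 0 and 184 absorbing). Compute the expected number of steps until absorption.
E[τ | X_0 = 180] = 720

Let v_k = E[τ | X_0 = k]. Boundary: v_0 = v_184 = 0. Recurrence: v_k = 1 + (v_{k-1} + v_{k+1})/2 for 1 ≤ k ≤ 183. The particular solution to v_k − (v_{k-1} + v_{k+1})/2 = 1 is v_k = −k^2. Adding homogeneous solution A + B k and matching boundaries gives v_k = k (184 − k). Substituting k = 180: v_180 = 180 · 4 = 720.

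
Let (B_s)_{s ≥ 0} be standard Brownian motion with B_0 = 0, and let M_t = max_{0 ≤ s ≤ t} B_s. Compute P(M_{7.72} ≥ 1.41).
P(M_{7.72} ≥ 1.41) = 2·P(B_{7.72} ≥ 1.41) = 2(1 − Φ(1.41/√7.72)) ≈ 0.6118

By the reflection principle for Brownian motion, P(M_t ≥ a) = 2 · P(B_t ≥ a) for a ≥ 0. Since B_t ~ N(0, t), P(B_t ≥ 1.41) = 1 − Φ(1.41/√t) = 1 − Φ(1.41/√7.72) = 1 − Φ(0.5075). So
  P(M_{7.72} ≥ 1.41) = 2(1 − Φ(0.5075)) ≈ 0.6118.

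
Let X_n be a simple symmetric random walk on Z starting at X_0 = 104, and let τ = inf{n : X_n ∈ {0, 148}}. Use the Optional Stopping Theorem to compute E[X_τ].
E[X_τ] = 104

X_n is a martingale and τ is a bounded-mean stopping time (indeed τ is finite a.s. with bounded expectation since the walk is in a bounded region). By the OST, E[X_τ] = E[X_0] = 104. Equivalently: E[X_τ] = 148 · P(hit 148 first) + 0 · P(hit 0 first) = 148 · (104/148) = 104.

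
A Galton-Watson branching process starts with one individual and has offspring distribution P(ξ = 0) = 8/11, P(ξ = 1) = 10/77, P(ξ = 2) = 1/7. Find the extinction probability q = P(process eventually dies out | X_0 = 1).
q = 1

Mean offspring μ = 0·8/11 + 1·10/77 + 2·1/7 = 32/77 ≤ 1. For μ ≤ 1 with offspring not concentrated at 1, the Galton-Watson process goes extinct almost surely, so q = 1.
(Algebraic check: The pgf is f(s) = 8/11 + 10/77·s + 1/7·s². The extinction probability q is the smallest fixed point of f in [0, 1]. Setting s = f(s):
  1/7·s² + (10/77 − 1)·s + 8/11 = 0
  1/7·s² − (8/11 + 1/7)·s + 8/11 = 0
which factors as (s − 1)·(1/7·s − 8/11) = 0, giving roots s = 1 and s = (8/11)/(1/7) = 56/11. Since 56/11 ≥ 1, the smallest root in [0, 1] is s = 1.)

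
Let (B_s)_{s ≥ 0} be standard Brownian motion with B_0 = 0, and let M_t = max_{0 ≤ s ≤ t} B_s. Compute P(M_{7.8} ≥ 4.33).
P(M_{7.8} ≥ 4.33) = 2·P(B_{7.8} ≥ 4.33) = 2(1 − Φ(4.33/√7.8)) ≈ 0.1210

By the reflection principle for Brownian motion, P(M_t ≥ a) = 2 · P(B_t ≥ a) for a ≥ 0. Since B_t ~ N(0, t), P(B_t ≥ 4.33) = 1 − Φ(4.33/√t) = 1 − Φ(4.33/√7.8) = 1 − Φ(1.5504). So
  P(M_{7.8} ≥ 4.33) = 2(1 − Φ(1.5504)) ≈ 0.1210.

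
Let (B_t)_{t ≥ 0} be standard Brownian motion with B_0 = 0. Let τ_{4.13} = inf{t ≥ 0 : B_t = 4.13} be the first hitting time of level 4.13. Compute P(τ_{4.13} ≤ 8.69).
P(τ_{4.13} ≤ 8.69) = 2(1 − Φ(4.13/√8.69)) = 2(1 − Φ(1.4010)) ≈ 0.1612

By the reflection principle for standard BM, P(τ_b ≤ t) = 2 · P(B_t ≥ b). Since B_t ~ N(0, t), P(B_t ≥ 4.13) = 1 − Φ(4.13/√t) = 1 − Φ(4.13/√8.69) = 1 − Φ(1.4010) ≈ 0.08061. Doubling: P(τ_{4.13} ≤ 8.69) ≈ 2 · 0.08061 = 0.16122 ≈ 0.1612.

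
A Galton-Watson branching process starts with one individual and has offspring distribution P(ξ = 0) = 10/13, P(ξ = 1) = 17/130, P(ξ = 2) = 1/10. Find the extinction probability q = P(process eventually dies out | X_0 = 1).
q = 1

Mean offspring μ = 0·10/13 + 1·17/130 + 2·1/10 = 43/130 ≤ 1. For μ ≤ 1 with offspring not concentrated at 1, the Galton-Watson process goes extinct almost surely, so q = 1.
(Algebraic check: The pgf is f(s) = 10/13 + 17/130·s + 1/10·s². The extinction probability q is the smallest fixed point of f in [0, 1]. Setting s = f(s):
  1/10·s² + (17/130 − 1)·s + 10/13 = 0
  1/10·s² − (10/13 + 1/10)·s + 10/13 = 0
which factors as (s − 1)·(1/10·s − 10/13) = 0, giving roots s = 1 and s = (10/13)/(1/10) = 100/13. Since 100/13 ≥ 1, the smallest root in [0, 1] is s = 1.)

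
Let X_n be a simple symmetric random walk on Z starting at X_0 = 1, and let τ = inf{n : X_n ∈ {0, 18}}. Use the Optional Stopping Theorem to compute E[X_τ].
E[X_τ] = 1

X_n is a martingale and τ is a bounded-mean stopping time (indeed τ is finite a.s. with bounded expectation since the walk is in a bounded region). By the OST, E[X_τ] = E[X_0] = 1. Equivalently: E[X_τ] = 18 · P(hit 18 first) + 0 · P(hit 0 first) = 18 · (1/18) = 1.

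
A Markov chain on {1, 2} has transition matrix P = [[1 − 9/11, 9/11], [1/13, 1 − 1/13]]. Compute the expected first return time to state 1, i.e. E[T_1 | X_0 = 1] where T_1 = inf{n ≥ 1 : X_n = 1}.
E[T_1 | X_0 = 1] = 1/π_1 = 128/11

For an irreducible recurrent Markov chain with stationary distribution π, E[T_i | X_0 = i] = 1/π_i (Kac's formula). Here π_1 = (1/13)/(9/11 + 1/13) = (1/13)/(128/143) = 11/128, so E[T_1 | X_0 = 1] = 1/π_1 = (9/11 + 1/13)/(1/13) = (128/143)/(1/13) = 128/11.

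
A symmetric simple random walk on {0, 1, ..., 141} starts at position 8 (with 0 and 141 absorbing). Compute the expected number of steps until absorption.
E[τ | X_0 = 8] = 1064

Let v_k = E[τ | X_0 = k]. Boundary: v_0 = v_141 = 0. Recurrence: v_k = 1 + (v_{k-1} + v_{k+1})/2 for 1 ≤ k ≤ 140. The particular solution to v_k − (v_{k-1} + v_{k+1})/2 = 1 is v_k = −k^2. Adding homogeneous solution A + B k and matching boundaries gives v_k = k (141 − k). Substituting k = 8: v_8 = 8 · 133 = 1064.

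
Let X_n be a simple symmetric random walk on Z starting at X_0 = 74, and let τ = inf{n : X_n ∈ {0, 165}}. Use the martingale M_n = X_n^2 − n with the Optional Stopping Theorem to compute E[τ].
E[τ] = 6734

M_n = X_n^2 − n is a martingale (since E[X_{n+1}^2 | F_n] = X_n^2 + 1). By OST (τ has finite mean in a bounded region), E[M_τ] = E[M_0] = X_0^2 − 0 = 74^2 = 5476. Also E[M_τ] = E[X_τ^2] − E[τ]. The walk exits at 0 or 165, with P(hit 165 first) = 74/165, so E[X_τ^2] = 165^2 · 74/165 + 0 = 12210. Thus E[τ] = E[X_τ^2] − E[M_τ] = 12210 − 5476 = 6734 = 74(165 − 74) = 6734.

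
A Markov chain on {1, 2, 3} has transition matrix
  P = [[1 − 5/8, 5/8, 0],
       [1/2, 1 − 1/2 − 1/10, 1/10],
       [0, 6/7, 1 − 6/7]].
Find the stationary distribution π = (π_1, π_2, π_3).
π = (48/115, 12/23, 7/115)

This is a birth-death chain on three states, which satisfies detailed balance: π_1 · P_{12} = π_2 · P_{21} and π_2 · P_{23} = π_3 · P_{32}.
From π_1 · 5/8 = π_2 · 1/2: π_2/π_1 = (5/8)/(1/2) = 5/4.
From π_2 · 1/10 = π_3 · 6/7: π_3/π_2 = (1/10)/(6/7) = 7/60.
Take π_1 proportional to 1; then unnormalized π = (1, 5/4, 7/48). Normalize by dividing by the sum 115/48:
  π = (48/115, 12/23, 7/115).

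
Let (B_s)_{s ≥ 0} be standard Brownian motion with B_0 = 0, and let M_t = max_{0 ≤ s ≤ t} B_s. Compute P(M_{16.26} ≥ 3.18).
P(M_{16.26} ≥ 3.18) = 2·P(B_{16.26} ≥ 3.18) = 2(1 − Φ(3.18/√16.26)) ≈ 0.4303

By the reflection principle for Brownian motion, P(M_t ≥ a) = 2 · P(B_t ≥ a) for a ≥ 0. Since B_t ~ N(0, t), P(B_t ≥ 3.18) = 1 − Φ(3.18/√t) = 1 − Φ(3.18/√16.26) = 1 − Φ(0.7886). So
  P(M_{16.26} ≥ 3.18) = 2(1 − Φ(0.7886)) ≈ 0.4303.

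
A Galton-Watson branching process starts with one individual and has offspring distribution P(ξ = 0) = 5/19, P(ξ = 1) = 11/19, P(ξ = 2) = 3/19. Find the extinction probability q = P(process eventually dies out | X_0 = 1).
q = 1

Mean offspring μ = 0·5/19 + 1·11/19 + 2·3/19 = 17/19 ≤ 1. For μ ≤ 1 with offspring not concentrated at 1, the Galton-Watson process goes extinct almost surely, so q = 1.
(Algebraic check: The pgf is f(s) = 5/19 + 11/19·s + 3/19·s². The extinction probability q is the smallest fixed point of f in [0, 1]. Setting s = f(s):
  3/19·s² + (11/19 − 1)·s + 5/19 = 0
  3/19·s² − (5/19 + 3/19)·s + 5/19 = 0
which factors as (s − 1)·(3/19·s − 5/19) = 0, giving roots s = 1 and s = (5/19)/(3/19) = 5/3. Since 5/3 ≥ 1, the smallest root in [0, 1] is s = 1.)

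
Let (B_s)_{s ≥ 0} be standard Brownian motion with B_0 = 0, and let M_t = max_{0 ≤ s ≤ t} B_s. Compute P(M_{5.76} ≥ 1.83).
P(M_{5.76} ≥ 1.83) = 2·P(B_{5.76} ≥ 1.83) = 2(1 − Φ(1.83/√5.76)) ≈ 0.4458

By the reflection principle for Brownian motion, P(M_t ≥ a) = 2 · P(B_t ≥ a) for a ≥ 0. Since B_t ~ N(0, t), P(B_t ≥ 1.83) = 1 − Φ(1.83/√t) = 1 − Φ(1.83/√5.76) = 1 − Φ(0.7625). So
  P(M_{5.76} ≥ 1.83) = 2(1 − Φ(0.7625)) ≈ 0.4458.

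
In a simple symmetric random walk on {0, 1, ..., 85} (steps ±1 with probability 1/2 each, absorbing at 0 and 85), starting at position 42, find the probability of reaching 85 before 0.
P(hit 85 before 0) = 42/85

Let u_k = P(hit 85 before 0 | start at k). Then u_0 = 0, u_85 = 1, and u_k = u_{k-1}/2 + u_{k+1}/2 for 1 ≤ k ≤ 84. This harmonic recurrence is solved by u_k = k/85, giving u_42 = 42/85.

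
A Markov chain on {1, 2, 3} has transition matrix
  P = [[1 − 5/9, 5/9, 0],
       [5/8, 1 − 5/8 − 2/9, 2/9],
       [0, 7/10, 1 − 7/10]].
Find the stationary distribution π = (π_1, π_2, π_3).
π = (567/1231, 504/1231, 160/1231)

This is a birth-death chain on three states, which satisfies detailed balance: π_1 · P_{12} = π_2 · P_{21} and π_2 · P_{23} = π_3 · P_{32}.
From π_1 · 5/9 = π_2 · 5/8: π_2/π_1 = (5/9)/(5/8) = 8/9.
From π_2 · 2/9 = π_3 · 7/10: π_3/π_2 = (2/9)/(7/10) = 20/63.
Take π_1 proportional to 1; then unnormalized π = (1, 8/9, 160/567). Normalize by dividing by the sum 1231/567:
  π = (567/1231, 504/1231, 160/1231).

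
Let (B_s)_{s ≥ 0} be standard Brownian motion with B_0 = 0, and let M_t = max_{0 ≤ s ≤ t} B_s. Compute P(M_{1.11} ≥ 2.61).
P(M_{1.11} ≥ 2.61) = 2·P(B_{1.11} ≥ 2.61) = 2(1 − Φ(2.61/√1.11)) ≈ 0.0132

By the reflection principle for Brownian motion, P(M_t ≥ a) = 2 · P(B_t ≥ a) for a ≥ 0. Since B_t ~ N(0, t), P(B_t ≥ 2.61) = 1 − Φ(2.61/√t) = 1 − Φ(2.61/√1.11) = 1 − Φ(2.4773). So
  P(M_{1.11} ≥ 2.61) = 2(1 − Φ(2.4773)) ≈ 0.0132.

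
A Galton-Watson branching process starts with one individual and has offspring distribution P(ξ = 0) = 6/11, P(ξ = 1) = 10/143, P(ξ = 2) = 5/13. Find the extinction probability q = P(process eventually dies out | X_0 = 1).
q = 1

Mean offspring μ = 0·6/11 + 1·10/143 + 2·5/13 = 120/143 ≤ 1. For μ ≤ 1 with offspring not concentrated at 1, the Galton-Watson process goes extinct almost surely, so q = 1.
(Algebraic check: The pgf is f(s) = 6/11 + 10/143·s + 5/13·s². The extinction probability q is the smallest fixed point of f in [0, 1]. Setting s = f(s):
  5/13·s² + (10/143 − 1)·s + 6/11 = 0
  5/13·s² − (6/11 + 5/13)·s + 6/11 = 0
which factors as (s − 1)·(5/13·s − 6/11) = 0, giving roots s = 1 and s = (6/11)/(5/13) = 78/55. Since 78/55 ≥ 1, the smallest root in [0, 1] is s = 1.)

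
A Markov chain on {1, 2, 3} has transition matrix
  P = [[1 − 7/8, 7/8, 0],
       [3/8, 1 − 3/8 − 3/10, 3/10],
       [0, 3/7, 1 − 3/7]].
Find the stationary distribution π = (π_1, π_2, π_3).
π = (30/149, 70/149, 49/149)

This is a birth-death chain on three states, which satisfies detailed balance: π_1 · P_{12} = π_2 · P_{21} and π_2 · P_{23} = π_3 · P_{32}.
From π_1 · 7/8 = π_2 · 3/8: π_2/π_1 = (7/8)/(3/8) = 7/3.
From π_2 · 3/10 = π_3 · 3/7: π_3/π_2 = (3/10)/(3/7) = 7/10.
Take π_1 proportional to 1; then unnormalized π = (1, 7/3, 49/30). Normalize by dividing by the sum 149/30:
  π = (30/149, 70/149, 49/149).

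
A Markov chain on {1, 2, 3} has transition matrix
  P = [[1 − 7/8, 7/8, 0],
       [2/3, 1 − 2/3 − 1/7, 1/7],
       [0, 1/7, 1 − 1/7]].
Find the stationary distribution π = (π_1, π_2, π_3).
π = (8/29, 21/58, 21/58)

This is a birth-death chain on three states, which satisfies detailed balance: π_1 · P_{12} = π_2 · P_{21} and π_2 · P_{23} = π_3 · P_{32}.
From π_1 · 7/8 = π_2 · 2/3: π_2/π_1 = (7/8)/(2/3) = 21/16.
From π_2 · 1/7 = π_3 · 1/7: π_3/π_2 = (1/7)/(1/7) = 1.
Take π_1 proportional to 1; then unnormalized π = (1, 21/16, 21/16). Normalize by dividing by the sum 29/8:
  π = (8/29, 21/58, 21/58).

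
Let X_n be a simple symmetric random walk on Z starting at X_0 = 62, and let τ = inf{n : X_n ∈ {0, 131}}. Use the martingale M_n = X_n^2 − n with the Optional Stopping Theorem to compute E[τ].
E[τ] = 4278

M_n = X_n^2 − n is a martingale (since E[X_{n+1}^2 | F_n] = X_n^2 + 1). By OST (τ has finite mean in a bounded region), E[M_τ] = E[M_0] = X_0^2 − 0 = 62^2 = 3844. Also E[M_τ] = E[X_τ^2] − E[τ]. The walk exits at 0 or 131, with P(hit 131 first) = 62/131, so E[X_τ^2] = 131^2 · 62/131 + 0 = 8122. Thus E[τ] = E[X_τ^2] − E[M_τ] = 8122 − 3844 = 4278 = 62(131 − 62) = 4278.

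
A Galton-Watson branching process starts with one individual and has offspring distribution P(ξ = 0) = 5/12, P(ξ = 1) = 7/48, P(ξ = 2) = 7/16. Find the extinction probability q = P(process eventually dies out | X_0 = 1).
q = 20/21

The pgf is f(s) = 5/12 + 7/48·s + 7/16·s². The extinction probability q is the smallest fixed point of f in [0, 1]. Setting s = f(s):
  7/16·s² + (7/48 − 1)·s + 5/12 = 0
  7/16·s² − (5/12 + 7/16)·s + 5/12 = 0
which factors as (s − 1)·(7/16·s − 5/12) = 0, giving roots s = 1 and s = (5/12)/(7/16) = 20/21.
Mean offspring μ = 7/48 + 2·7/16 = 49/48 > 1 (supercritical), so q < 1. The extinction probability is the smaller root: q = (5/12)/(7/16) = 20/21.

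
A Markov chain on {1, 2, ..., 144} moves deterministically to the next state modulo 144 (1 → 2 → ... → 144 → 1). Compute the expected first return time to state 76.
E[T_76 | X_0 = 76] = 144

The chain cycles deterministically, so starting at state 76 it returns in exactly 144 steps. Equivalently, the stationary distribution is uniform π_j = 1/144 for every state j, so by Kac's formula E[T_76] = 1/π_76 = 144.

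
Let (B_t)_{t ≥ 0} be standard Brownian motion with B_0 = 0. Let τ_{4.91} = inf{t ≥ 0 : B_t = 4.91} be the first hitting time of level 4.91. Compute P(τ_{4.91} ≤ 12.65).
P(τ_{4.91} ≤ 12.65) = 2(1 − Φ(4.91/√12.65)) = 2(1 − Φ(1.3805)) ≈ 0.1674

By the reflection principle for standard BM, P(τ_b ≤ t) = 2 · P(B_t ≥ b). Since B_t ~ N(0, t), P(B_t ≥ 4.91) = 1 − Φ(4.91/√t) = 1 − Φ(4.91/√12.65) = 1 − Φ(1.3805) ≈ 0.08372. Doubling: P(τ_{4.91} ≤ 12.65) ≈ 2 · 0.08372 = 0.16744 ≈ 0.1674.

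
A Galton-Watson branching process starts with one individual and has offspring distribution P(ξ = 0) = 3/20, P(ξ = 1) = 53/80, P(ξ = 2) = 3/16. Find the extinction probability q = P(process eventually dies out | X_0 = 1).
q = 4/5

The pgf is f(s) = 3/20 + 53/80·s + 3/16·s². The extinction probability q is the smallest fixed point of f in [0, 1]. Setting s = f(s):
  3/16·s² + (53/80 − 1)·s + 3/20 = 0
  3/16·s² − (3/20 + 3/16)·s + 3/20 = 0
which factors as (s − 1)·(3/16·s − 3/20) = 0, giving roots s = 1 and s = (3/20)/(3/16) = 4/5.
Mean offspring μ = 53/80 + 2·3/16 = 83/80 > 1 (supercritical), so q < 1. The extinction probability is the smaller root: q = (3/20)/(3/16) = 4/5.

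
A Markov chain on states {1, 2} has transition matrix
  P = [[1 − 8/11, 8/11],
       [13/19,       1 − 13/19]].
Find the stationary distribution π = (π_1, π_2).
π_1 = 143/295, π_2 = 152/295

Solve πP = π with π_1 + π_2 = 1. From πP = π: π_1 · (1 − 8/11) + π_2 · 13/19 = π_1 ⇒ π_2 · 13/19 = π_1 · 8/11 ⇒ π_2/π_1 = (8/11)/(13/19) = 152/143. Together with π_1 + π_2 = 1:
  π_1 = (13/19)/(8/11 + 13/19) = (13/19)/(295/209) = 143/295,
  π_2 = (8/11)/(8/11 + 13/19) = (8/11)/(295/209) = 152/295.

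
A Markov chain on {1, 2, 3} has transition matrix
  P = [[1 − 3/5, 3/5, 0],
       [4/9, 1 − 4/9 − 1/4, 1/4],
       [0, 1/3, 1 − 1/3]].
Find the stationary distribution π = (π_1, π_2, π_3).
π = (80/269, 108/269, 81/269)

This is a birth-death chain on three states, which satisfies detailed balance: π_1 · P_{12} = π_2 · P_{21} and π_2 · P_{23} = π_3 · P_{32}.
From π_1 · 3/5 = π_2 · 4/9: π_2/π_1 = (3/5)/(4/9) = 27/20.
From π_2 · 1/4 = π_3 · 1/3: π_3/π_2 = (1/4)/(1/3) = 3/4.
Take π_1 proportional to 1; then unnormalized π = (1, 27/20, 81/80). Normalize by dividing by the sum 269/80:
  π = (80/269, 108/269, 81/269).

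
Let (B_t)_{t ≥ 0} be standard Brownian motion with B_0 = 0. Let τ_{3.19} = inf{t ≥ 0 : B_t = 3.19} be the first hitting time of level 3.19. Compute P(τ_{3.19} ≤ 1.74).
P(τ_{3.19} ≤ 1.74) = 2(1 − Φ(3.19/√1.74)) = 2(1 − Φ(2.4183)) ≈ 0.0156

By the reflection principle for standard BM, P(τ_b ≤ t) = 2 · P(B_t ≥ b). Since B_t ~ N(0, t), P(B_t ≥ 3.19) = 1 − Φ(3.19/√t) = 1 − Φ(3.19/√1.74) = 1 − Φ(2.4183) ≈ 0.00780. Doubling: P(τ_{3.19} ≤ 1.74) ≈ 2 · 0.00780 = 0.01560 ≈ 0.0156.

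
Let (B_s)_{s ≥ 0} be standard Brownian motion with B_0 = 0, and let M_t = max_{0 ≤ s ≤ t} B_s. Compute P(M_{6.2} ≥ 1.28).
P(M_{6.2} ≥ 1.28) = 2·P(B_{6.2} ≥ 1.28) = 2(1 − Φ(1.28/√6.2)) ≈ 0.6072

By the reflection principle for Brownian motion, P(M_t ≥ a) = 2 · P(B_t ≥ a) for a ≥ 0. Since B_t ~ N(0, t), P(B_t ≥ 1.28) = 1 − Φ(1.28/√t) = 1 − Φ(1.28/√6.2) = 1 − Φ(0.5141). So
  P(M_{6.2} ≥ 1.28) = 2(1 − Φ(0.5141)) ≈ 0.6072.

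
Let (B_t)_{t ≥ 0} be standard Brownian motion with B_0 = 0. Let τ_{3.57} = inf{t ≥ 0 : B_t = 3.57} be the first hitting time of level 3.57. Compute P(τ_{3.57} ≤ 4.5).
P(τ_{3.57} ≤ 4.5) = 2(1 − Φ(3.57/√4.5)) = 2(1 − Φ(1.6829)) ≈ 0.0924

By the reflection principle for standard BM, P(τ_b ≤ t) = 2 · P(B_t ≥ b). Since B_t ~ N(0, t), P(B_t ≥ 3.57) = 1 − Φ(3.57/√t) = 1 − Φ(3.57/√4.5) = 1 − Φ(1.6829) ≈ 0.04620. Doubling: P(τ_{3.57} ≤ 4.5) ≈ 2 · 0.04620 = 0.09240 ≈ 0.0924.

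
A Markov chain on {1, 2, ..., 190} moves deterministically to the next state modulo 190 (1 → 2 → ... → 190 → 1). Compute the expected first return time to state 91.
E[T_91 | X_0 = 91] = 190

The chain cycles deterministically, so starting at state 91 it returns in exactly 190 steps. Equivalently, the stationary distribution is uniform π_j = 1/190 for every state j, so by Kac's formula E[T_91] = 1/π_91 = 190.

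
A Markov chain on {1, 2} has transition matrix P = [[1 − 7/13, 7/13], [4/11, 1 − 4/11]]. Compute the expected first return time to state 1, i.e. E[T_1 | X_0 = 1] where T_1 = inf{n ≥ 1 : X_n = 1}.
E[T_1 | X_0 = 1] = 1/π_1 = 129/52

For an irreducible recurrent Markov chain with stationary distribution π, E[T_i | X_0 = i] = 1/π_i (Kac's formula). Here π_1 = (4/11)/(7/13 + 4/11) = (4/11)/(129/143) = 52/129, so E[T_1 | X_0 = 1] = 1/π_1 = (7/13 + 4/11)/(4/11) = (129/143)/(4/11) = 129/52.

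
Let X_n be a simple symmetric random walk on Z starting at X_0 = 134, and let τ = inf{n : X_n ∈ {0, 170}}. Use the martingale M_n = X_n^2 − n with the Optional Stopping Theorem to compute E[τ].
E[τ] = 4824

M_n = X_n^2 − n is a martingale (since E[X_{n+1}^2 | F_n] = X_n^2 + 1). By OST (τ has finite mean in a bounded region), E[M_τ] = E[M_0] = X_0^2 − 0 = 134^2 = 17956. Also E[M_τ] = E[X_τ^2] − E[τ]. The walk exits at 0 or 170, with P(hit 170 first) = 134/170, so E[X_τ^2] = 170^2 · 134/170 + 0 = 22780. Thus E[τ] = E[X_τ^2] − E[M_τ] = 22780 − 17956 = 4824 = 134(170 − 134) = 4824.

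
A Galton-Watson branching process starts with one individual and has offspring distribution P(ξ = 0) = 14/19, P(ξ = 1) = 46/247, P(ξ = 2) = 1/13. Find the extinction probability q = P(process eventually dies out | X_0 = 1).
q = 1

Mean offspring μ = 0·14/19 + 1·46/247 + 2·1/13 = 84/247 ≤ 1. For μ ≤ 1 with offspring not concentrated at 1, the Galton-Watson process goes extinct almost surely, so q = 1.
(Algebraic check: The pgf is f(s) = 14/19 + 46/247·s + 1/13·s². The extinction probability q is the smallest fixed point of f in [0, 1]. Setting s = f(s):
  1/13·s² + (46/247 − 1)·s + 14/19 = 0
  1/13·s² − (14/19 + 1/13)·s + 14/19 = 0
which factors as (s − 1)·(1/13·s − 14/19) = 0, giving roots s = 1 and s = (14/19)/(1/13) = 182/19. Since 182/19 ≥ 1, the smallest root in [0, 1] is s = 1.)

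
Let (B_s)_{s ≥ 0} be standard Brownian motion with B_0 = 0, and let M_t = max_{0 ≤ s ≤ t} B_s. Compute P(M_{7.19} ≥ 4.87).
P(M_{7.19} ≥ 4.87) = 2·P(B_{7.19} ≥ 4.87) = 2(1 − Φ(4.87/√7.19)) ≈ 0.0693

By the reflection principle for Brownian motion, P(M_t ≥ a) = 2 · P(B_t ≥ a) for a ≥ 0. Since B_t ~ N(0, t), P(B_t ≥ 4.87) = 1 − Φ(4.87/√t) = 1 − Φ(4.87/√7.19) = 1 − Φ(1.8162). So
  P(M_{7.19} ≥ 4.87) = 2(1 − Φ(1.8162)) ≈ 0.0693.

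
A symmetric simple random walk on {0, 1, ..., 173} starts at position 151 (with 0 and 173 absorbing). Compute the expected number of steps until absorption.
E[τ | X_0 = 151] = 3322

Let v_k = E[τ | X_0 = k]. Boundary: v_0 = v_173 = 0. Recurrence: v_k = 1 + (v_{k-1} + v_{k+1})/2 for 1 ≤ k ≤ 172. The particular solution to v_k − (v_{k-1} + v_{k+1})/2 = 1 is v_k = −k^2. Adding homogeneous solution A + B k and matching boundaries gives v_k = k (173 − k). Substituting k = 151: v_151 = 151 · 22 = 3322.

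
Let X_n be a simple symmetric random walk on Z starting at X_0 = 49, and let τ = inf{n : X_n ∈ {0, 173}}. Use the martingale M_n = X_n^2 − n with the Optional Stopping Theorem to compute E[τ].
E[τ] = 6076

M_n = X_n^2 − n is a martingale (since E[X_{n+1}^2 | F_n] = X_n^2 + 1). By OST (τ has finite mean in a bounded region), E[M_τ] = E[M_0] = X_0^2 − 0 = 49^2 = 2401. Also E[M_τ] = E[X_τ^2] − E[τ]. The walk exits at 0 or 173, with P(hit 173 first) = 49/173, so E[X_τ^2] = 173^2 · 49/173 + 0 = 8477. Thus E[τ] = E[X_τ^2] − E[M_τ] = 8477 − 2401 = 6076 = 49(173 − 49) = 6076.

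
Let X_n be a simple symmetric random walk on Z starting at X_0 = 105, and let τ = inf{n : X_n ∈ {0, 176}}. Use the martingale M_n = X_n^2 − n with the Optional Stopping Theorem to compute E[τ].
E[τ] = 7455

M_n = X_n^2 − n is a martingale (since E[X_{n+1}^2 | F_n] = X_n^2 + 1). By OST (τ has finite mean in a bounded region), E[M_τ] = E[M_0] = X_0^2 − 0 = 105^2 = 11025. Also E[M_τ] = E[X_τ^2] − E[τ]. The walk exits at 0 or 176, with P(hit 176 first) = 105/176, so E[X_τ^2] = 176^2 · 105/176 + 0 = 18480. Thus E[τ] = E[X_τ^2] − E[M_τ] = 18480 − 11025 = 7455 = 105(176 − 105) = 7455.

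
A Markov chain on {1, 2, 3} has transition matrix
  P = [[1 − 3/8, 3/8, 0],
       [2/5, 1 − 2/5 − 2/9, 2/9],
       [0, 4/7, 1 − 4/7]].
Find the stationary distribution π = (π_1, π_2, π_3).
π = (96/221, 90/221, 35/221)

This is a birth-death chain on three states, which satisfies detailed balance: π_1 · P_{12} = π_2 · P_{21} and π_2 · P_{23} = π_3 · P_{32}.
From π_1 · 3/8 = π_2 · 2/5: π_2/π_1 = (3/8)/(2/5) = 15/16.
From π_2 · 2/9 = π_3 · 4/7: π_3/π_2 = (2/9)/(4/7) = 7/18.
Take π_1 proportional to 1; then unnormalized π = (1, 15/16, 35/96). Normalize by dividing by the sum 221/96:
  π = (96/221, 90/221, 35/221).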